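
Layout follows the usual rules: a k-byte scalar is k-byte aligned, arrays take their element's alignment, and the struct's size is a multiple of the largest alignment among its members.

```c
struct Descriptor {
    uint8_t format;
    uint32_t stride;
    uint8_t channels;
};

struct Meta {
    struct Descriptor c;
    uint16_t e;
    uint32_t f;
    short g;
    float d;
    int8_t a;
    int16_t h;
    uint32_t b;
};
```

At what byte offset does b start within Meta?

Descriptor: @0: format [1B, align 1] → 1; +3 pad (align 4); @4: stride [4B, align 4] → 8; @8: channels [1B, align 1] → 9; +3 tail pad (align 4); size 12, align 4
@0: c [12B, align 4] → 12
@12: e [2B, align 2] → 14
+2 pad (align 4)
@16: f [4B, align 4] → 20
@20: g [2B, align 2] → 22
+2 pad (align 4)
@24: d [4B, align 4] → 28
@28: a [1B, align 1] → 29
+1 pad (align 2)
@30: h [2B, align 2] → 32
@32: b [4B, align 4] → 36

32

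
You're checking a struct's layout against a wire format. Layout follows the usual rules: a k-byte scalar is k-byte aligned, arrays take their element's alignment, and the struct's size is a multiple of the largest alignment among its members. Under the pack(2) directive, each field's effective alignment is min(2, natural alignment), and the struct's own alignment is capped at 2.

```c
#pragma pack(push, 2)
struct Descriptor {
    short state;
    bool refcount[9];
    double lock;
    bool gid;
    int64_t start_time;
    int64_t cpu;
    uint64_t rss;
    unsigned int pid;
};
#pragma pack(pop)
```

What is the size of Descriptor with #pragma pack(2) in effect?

0..2  state  (2B, 2-aligned)
2..11  refcount  (9B, 1-aligned)
11..12  -- padding (1B)
12..20  lock  (8B, 2-aligned)
20..21  gid  (1B, 1-aligned)
21..22  -- padding (1B)
22..30  start_time  (8B, 2-aligned)
30..38  cpu  (8B, 2-aligned)
38..46  rss  (8B, 2-aligned)
46..50  pid  (4B, 2-aligned)
sizeof = 50, alignof = 2

50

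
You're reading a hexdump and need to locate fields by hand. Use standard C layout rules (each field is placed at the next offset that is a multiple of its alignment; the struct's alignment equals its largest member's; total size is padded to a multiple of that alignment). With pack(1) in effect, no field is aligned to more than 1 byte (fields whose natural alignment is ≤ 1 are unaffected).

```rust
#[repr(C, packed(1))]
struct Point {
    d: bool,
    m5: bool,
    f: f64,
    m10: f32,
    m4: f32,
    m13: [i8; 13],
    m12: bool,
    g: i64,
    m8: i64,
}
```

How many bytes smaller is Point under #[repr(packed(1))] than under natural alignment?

8

natural layout:
  @0: d [1B, align 1] → 1
  @1: m5 [1B, align 1] → 2
  +6 pad (align 8)
  @8: f [8B, align 8] → 16
  @16: m10 [4B, align 4] → 20
  @20: m4 [4B, align 4] → 24
  @24: m13 [13B, align 1] → 37
  @37: m12 [1B, align 1] → 38
  +2 pad (align 8)
  @40: g [8B, align 8] → 48
  @48: m8 [8B, align 8] → 56
  size 56, align 8
packed(1) layout:
  @0: d [1B, align 1] → 1
  @1: m5 [1B, align 1] → 2
  @2: f [8B, align 1] → 10
  @10: m10 [4B, align 1] → 14
  @14: m4 [4B, align 1] → 18
  @18: m13 [13B, align 1] → 31
  @31: m12 [1B, align 1] → 32
  @32: g [8B, align 1] → 40
  @40: m8 [8B, align 1] → 48
  size 48, align 1
56 − 48 = 8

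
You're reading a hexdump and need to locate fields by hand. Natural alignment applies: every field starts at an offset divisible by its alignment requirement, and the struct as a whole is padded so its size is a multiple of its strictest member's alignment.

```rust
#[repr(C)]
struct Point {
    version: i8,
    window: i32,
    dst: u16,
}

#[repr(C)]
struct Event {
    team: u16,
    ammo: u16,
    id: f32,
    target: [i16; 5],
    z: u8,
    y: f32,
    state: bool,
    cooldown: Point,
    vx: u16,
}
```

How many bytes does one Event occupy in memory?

Point: version at 0 (size 1, align 1) → ends 1; pad 3 to align 4 for window; window at 4 (size 4, align 4) → ends 8; dst at 8 (size 2, align 2) → ends 10; tail pad 2 to reach multiple of 4; total 12 bytes, alignment 4
team at 0 (size 2, align 2) → ends 2
ammo at 2 (size 2, align 2) → ends 4
id at 4 (size 4, align 4) → ends 8
target at 8 (size 10, align 2) → ends 18
z at 18 (size 1, align 1) → ends 19
pad 1 to align 4 for y
y at 20 (size 4, align 4) → ends 24
state at 24 (size 1, align 1) → ends 25
pad 3 to align 4 for cooldown
cooldown at 28 (size 12, align 4) → ends 40
vx at 40 (size 2, align 2) → ends 42
tail pad 2 to reach multiple of 4
total 44 bytes, alignment 4

44 bytes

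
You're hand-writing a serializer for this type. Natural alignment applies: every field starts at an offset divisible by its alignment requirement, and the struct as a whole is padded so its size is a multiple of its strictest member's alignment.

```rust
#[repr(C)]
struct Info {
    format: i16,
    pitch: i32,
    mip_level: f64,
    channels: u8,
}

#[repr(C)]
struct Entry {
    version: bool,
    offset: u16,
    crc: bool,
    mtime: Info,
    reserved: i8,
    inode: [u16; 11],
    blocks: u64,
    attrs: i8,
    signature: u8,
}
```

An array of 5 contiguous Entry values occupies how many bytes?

Info: format at 0 (size 2, align 2) → ends 2; pad 2 to align 4 for pitch; pitch at 4 (size 4, align 4) → ends 8; mip_level at 8 (size 8, align 8) → ends 16; channels at 16 (size 1, align 1) → ends 17; tail pad 7 to reach multiple of 8; total 24 bytes, alignment 8
version at 0 (size 1, align 1) → ends 1
pad 1 to align 2 for offset
offset at 2 (size 2, align 2) → ends 4
crc at 4 (size 1, align 1) → ends 5
pad 3 to align 8 for mtime
mtime at 8 (size 24, align 8) → ends 32
reserved at 32 (size 1, align 1) → ends 33
pad 1 to align 2 for inode
inode at 34 (size 22, align 2) → ends 56
blocks at 56 (size 8, align 8) → ends 64
attrs at 64 (size 1, align 1) → ends 65
signature at 65 (size 1, align 1) → ends 66
tail pad 6 to reach multiple of 8
total 72 bytes, alignment 8
array of 5: 5 × 72 = 360

360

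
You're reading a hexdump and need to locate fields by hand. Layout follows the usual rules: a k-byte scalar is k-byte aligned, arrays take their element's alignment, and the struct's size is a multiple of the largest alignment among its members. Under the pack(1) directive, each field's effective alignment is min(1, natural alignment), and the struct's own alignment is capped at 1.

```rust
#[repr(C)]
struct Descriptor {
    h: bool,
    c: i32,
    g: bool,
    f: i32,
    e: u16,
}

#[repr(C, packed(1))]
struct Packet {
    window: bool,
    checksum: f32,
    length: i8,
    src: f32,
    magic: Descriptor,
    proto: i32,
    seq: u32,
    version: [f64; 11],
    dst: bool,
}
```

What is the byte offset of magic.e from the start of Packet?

Descriptor: 0..1  h  (1B, 1-aligned); 1..4  -- padding (3B); 4..8  c  (4B, 4-aligned); 8..9  g  (1B, 1-aligned); 9..12  -- padding (3B); 12..16  f  (4B, 4-aligned); 16..18  e  (2B, 2-aligned); 18..20  -- tail padding (2B); sizeof = 20, alignof = 4
0..1  window  (1B, 1-aligned)
1..5  checksum  (4B, 1-aligned)
5..6  length  (1B, 1-aligned)
6..10  src  (4B, 1-aligned)
10..30  magic  (20B, 1-aligned)
within Descriptor: e at 16
10 + 16 = 26

26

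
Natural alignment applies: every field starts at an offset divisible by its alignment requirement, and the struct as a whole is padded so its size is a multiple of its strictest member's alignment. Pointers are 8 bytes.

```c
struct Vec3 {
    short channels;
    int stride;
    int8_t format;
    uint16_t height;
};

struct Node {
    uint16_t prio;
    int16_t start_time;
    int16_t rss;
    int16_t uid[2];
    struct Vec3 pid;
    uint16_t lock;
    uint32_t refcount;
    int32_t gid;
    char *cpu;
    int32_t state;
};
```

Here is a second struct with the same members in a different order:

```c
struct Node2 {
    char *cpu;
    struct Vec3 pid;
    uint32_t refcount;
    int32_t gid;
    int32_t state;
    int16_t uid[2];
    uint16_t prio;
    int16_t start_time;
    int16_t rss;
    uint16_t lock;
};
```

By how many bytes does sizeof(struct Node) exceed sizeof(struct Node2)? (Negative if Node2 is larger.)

Vec3: channels at 0 (size 2, align 2) → ends 2; pad 2 to align 4 for stride; stride at 4 (size 4, align 4) → ends 8; format at 8 (size 1, align 1) → ends 9; pad 1 to align 2 for height; height at 10 (size 2, align 2) → ends 12; total 12 bytes, alignment 4
prio at 0 (size 2, align 2) → ends 2
start_time at 2 (size 2, align 2) → ends 4
rss at 4 (size 2, align 2) → ends 6
uid at 6 (size 4, align 2) → ends 10
pad 2 to align 4 for pid
pid at 12 (size 12, align 4) → ends 24
lock at 24 (size 2, align 2) → ends 26
pad 2 to align 4 for refcount
refcount at 28 (size 4, align 4) → ends 32
gid at 32 (size 4, align 4) → ends 36
pad 4 to align 8 for cpu
cpu at 40 (size 8, align 8) → ends 48
state at 48 (size 4, align 4) → ends 52
tail pad 4 to reach multiple of 8
total 56 bytes, alignment 8
— Node2 —
cpu at 0 (size 8, align 8) → ends 8
pid at 8 (size 12, align 4) → ends 20
refcount at 20 (size 4, align 4) → ends 24
gid at 24 (size 4, align 4) → ends 28
state at 28 (size 4, align 4) → ends 32
uid at 32 (size 4, align 2) → ends 36
prio at 36 (size 2, align 2) → ends 38
start_time at 38 (size 2, align 2) → ends 40
rss at 40 (size 2, align 2) → ends 42
lock at 42 (size 2, align 2) → ends 44
tail pad 4 to reach multiple of 8
total 48 bytes, alignment 8
56 − 48 = 8

8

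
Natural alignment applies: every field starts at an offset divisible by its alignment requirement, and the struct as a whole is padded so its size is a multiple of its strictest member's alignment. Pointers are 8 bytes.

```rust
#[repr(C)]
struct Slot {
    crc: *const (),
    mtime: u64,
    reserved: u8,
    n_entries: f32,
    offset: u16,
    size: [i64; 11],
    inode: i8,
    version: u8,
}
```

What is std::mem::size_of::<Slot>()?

crc at 0 (size 8, align 8) → ends 8
mtime at 8 (size 8, align 8) → ends 16
reserved at 16 (size 1, align 1) → ends 17
pad 3 to align 4 for n_entries
n_entries at 20 (size 4, align 4) → ends 24
offset at 24 (size 2, align 2) → ends 26
pad 6 to align 8 for size
size at 32 (size 88, align 8) → ends 120
inode at 120 (size 1, align 1) → ends 121
version at 121 (size 1, align 1) → ends 122
tail pad 6 to reach multiple of 8
total 128 bytes, alignment 8

128 bytes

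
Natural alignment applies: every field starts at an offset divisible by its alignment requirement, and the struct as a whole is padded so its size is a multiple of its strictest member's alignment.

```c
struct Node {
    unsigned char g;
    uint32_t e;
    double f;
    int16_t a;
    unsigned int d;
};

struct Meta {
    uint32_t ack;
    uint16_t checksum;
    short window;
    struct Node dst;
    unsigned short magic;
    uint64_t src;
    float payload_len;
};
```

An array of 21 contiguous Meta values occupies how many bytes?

Node: 0..1  g  (1B, 1-aligned); 1..4  -- padding (3B); 4..8  e  (4B, 4-aligned); 8..16  f  (8B, 8-aligned); 16..18  a  (2B, 2-aligned); 18..20  -- padding (2B); 20..24  d  (4B, 4-aligned); sizeof = 24, alignof = 8
0..4  ack  (4B, 4-aligned)
4..6  checksum  (2B, 2-aligned)
6..8  window  (2B, 2-aligned)
8..32  dst  (24B, 8-aligned)
32..34  magic  (2B, 2-aligned)
34..40  -- padding (6B)
40..48  src  (8B, 8-aligned)
48..52  payload_len  (4B, 4-aligned)
52..56  -- tail padding (4B)
sizeof = 56, alignof = 8
array of 21: 21 × 56 = 1176

1176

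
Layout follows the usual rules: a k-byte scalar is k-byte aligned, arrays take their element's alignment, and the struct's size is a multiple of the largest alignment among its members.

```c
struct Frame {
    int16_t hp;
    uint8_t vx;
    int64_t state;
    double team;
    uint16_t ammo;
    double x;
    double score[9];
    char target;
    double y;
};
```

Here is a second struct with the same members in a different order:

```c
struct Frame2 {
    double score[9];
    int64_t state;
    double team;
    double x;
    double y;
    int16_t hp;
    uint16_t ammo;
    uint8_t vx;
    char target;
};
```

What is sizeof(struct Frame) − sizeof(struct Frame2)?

0..2  hp  (2B, 2-aligned)
2..3  vx  (1B, 1-aligned)
3..8  -- padding (5B)
8..16  state  (8B, 8-aligned)
16..24  team  (8B, 8-aligned)
24..26  ammo  (2B, 2-aligned)
26..32  -- padding (6B)
32..40  x  (8B, 8-aligned)
40..112  score  (72B, 8-aligned)
112..113  target  (1B, 1-aligned)
113..120  -- padding (7B)
120..128  y  (8B, 8-aligned)
sizeof = 128, alignof = 8
— Frame2 —
0..72  score  (72B, 8-aligned)
72..80  state  (8B, 8-aligned)
80..88  team  (8B, 8-aligned)
88..96  x  (8B, 8-aligned)
96..104  y  (8B, 8-aligned)
104..106  hp  (2B, 2-aligned)
106..108  ammo  (2B, 2-aligned)
108..109  vx  (1B, 1-aligned)
109..110  target  (1B, 1-aligned)
110..112  -- tail padding (2B)
sizeof = 112, alignof = 8
128 − 112 = 16

16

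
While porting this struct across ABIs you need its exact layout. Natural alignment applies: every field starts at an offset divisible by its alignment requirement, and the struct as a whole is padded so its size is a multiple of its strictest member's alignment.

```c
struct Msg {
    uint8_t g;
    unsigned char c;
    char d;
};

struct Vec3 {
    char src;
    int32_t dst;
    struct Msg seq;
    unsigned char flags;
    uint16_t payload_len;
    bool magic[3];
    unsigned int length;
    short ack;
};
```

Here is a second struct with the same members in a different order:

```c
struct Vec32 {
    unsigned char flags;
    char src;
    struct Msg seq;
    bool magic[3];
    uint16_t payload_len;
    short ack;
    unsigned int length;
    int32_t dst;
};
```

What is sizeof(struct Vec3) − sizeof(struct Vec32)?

Msg: 0..1  g  (1B, 1-aligned); 1..2  c  (1B, 1-aligned); 2..3  d  (1B, 1-aligned); sizeof = 3, alignof = 1
0..1  src  (1B, 1-aligned)
1..4  -- padding (3B)
4..8  dst  (4B, 4-aligned)
8..11  seq  (3B, 1-aligned)
11..12  flags  (1B, 1-aligned)
12..14  payload_len  (2B, 2-aligned)
14..17  magic  (3B, 1-aligned)
17..20  -- padding (3B)
20..24  length  (4B, 4-aligned)
24..26  ack  (2B, 2-aligned)
26..28  -- tail padding (2B)
sizeof = 28, alignof = 4
— Vec32 —
0..1  flags  (1B, 1-aligned)
1..2  src  (1B, 1-aligned)
2..5  seq  (3B, 1-aligned)
5..8  magic  (3B, 1-aligned)
8..10  payload_len  (2B, 2-aligned)
10..12  ack  (2B, 2-aligned)
12..16  length  (4B, 4-aligned)
16..20  dst  (4B, 4-aligned)
sizeof = 20, alignof = 4
28 − 20 = 8

8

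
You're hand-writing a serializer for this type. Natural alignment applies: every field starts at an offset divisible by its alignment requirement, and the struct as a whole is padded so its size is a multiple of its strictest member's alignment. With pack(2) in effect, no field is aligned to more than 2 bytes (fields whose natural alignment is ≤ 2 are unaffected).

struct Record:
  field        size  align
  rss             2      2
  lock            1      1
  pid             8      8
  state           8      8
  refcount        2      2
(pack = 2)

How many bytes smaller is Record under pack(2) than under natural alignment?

10

natural layout:
  0..2  rss  (2B, 2-aligned)
  2..3  lock  (1B, 1-aligned)
  3..8  -- padding (5B)
  8..16  pid  (8B, 8-aligned)
  16..24  state  (8B, 8-aligned)
  24..26  refcount  (2B, 2-aligned)
  26..32  -- tail padding (6B)
  sizeof = 32, alignof = 8
packed(2) layout:
  0..2  rss  (2B, 2-aligned)
  2..3  lock  (1B, 1-aligned)
  3..4  -- padding (1B)
  4..12  pid  (8B, 2-aligned)
  12..20  state  (8B, 2-aligned)
  20..22  refcount  (2B, 2-aligned)
  sizeof = 22, alignof = 2
32 − 22 = 10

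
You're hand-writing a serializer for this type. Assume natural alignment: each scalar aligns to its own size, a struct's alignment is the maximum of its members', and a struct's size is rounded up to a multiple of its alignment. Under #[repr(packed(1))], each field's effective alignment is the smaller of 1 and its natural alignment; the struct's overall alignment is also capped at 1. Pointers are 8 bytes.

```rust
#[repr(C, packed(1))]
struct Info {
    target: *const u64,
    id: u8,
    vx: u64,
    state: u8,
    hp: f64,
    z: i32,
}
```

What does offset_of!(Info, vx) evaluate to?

target at 0 (size 8, align 1) → ends 8
id at 8 (size 1, align 1) → ends 9
vx at 9 (size 8, align 1) → ends 17

9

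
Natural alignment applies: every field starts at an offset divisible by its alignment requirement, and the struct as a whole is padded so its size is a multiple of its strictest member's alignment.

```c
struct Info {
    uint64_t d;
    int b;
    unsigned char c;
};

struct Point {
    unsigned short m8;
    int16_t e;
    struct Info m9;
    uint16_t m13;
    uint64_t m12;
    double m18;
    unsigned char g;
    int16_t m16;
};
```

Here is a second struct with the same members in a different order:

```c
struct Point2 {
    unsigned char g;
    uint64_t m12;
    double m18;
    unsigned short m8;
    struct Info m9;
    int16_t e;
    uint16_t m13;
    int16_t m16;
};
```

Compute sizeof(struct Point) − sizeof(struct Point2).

0

Info: @0: d [8B, align 8] → 8; @8: b [4B, align 4] → 12; @12: c [1B, align 1] → 13; +3 tail pad (align 8); size 16, align 8
@0: m8 [2B, align 2] → 2
@2: e [2B, align 2] → 4
+4 pad (align 8)
@8: m9 [16B, align 8] → 24
@24: m13 [2B, align 2] → 26
+6 pad (align 8)
@32: m12 [8B, align 8] → 40
@40: m18 [8B, align 8] → 48
@48: g [1B, align 1] → 49
+1 pad (align 2)
@50: m16 [2B, align 2] → 52
+4 tail pad (align 8)
size 56, align 8
— Point2 —
@0: g [1B, align 1] → 1
+7 pad (align 8)
@8: m12 [8B, align 8] → 16
@16: m18 [8B, align 8] → 24
@24: m8 [2B, align 2] → 26
+6 pad (align 8)
@32: m9 [16B, align 8] → 48
@48: e [2B, align 2] → 50
@50: m13 [2B, align 2] → 52
@52: m16 [2B, align 2] → 54
+2 tail pad (align 8)
size 56, align 8
56 − 56 = 0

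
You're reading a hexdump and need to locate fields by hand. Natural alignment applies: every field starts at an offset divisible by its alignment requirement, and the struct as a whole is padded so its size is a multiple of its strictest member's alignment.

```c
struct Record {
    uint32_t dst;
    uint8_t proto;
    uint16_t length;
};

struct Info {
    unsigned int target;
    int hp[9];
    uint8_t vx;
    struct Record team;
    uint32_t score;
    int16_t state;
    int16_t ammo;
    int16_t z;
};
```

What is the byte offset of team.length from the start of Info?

Record: dst at 0 (size 4, align 4) → ends 4; proto at 4 (size 1, align 1) → ends 5; pad 1 to align 2 for length; length at 6 (size 2, align 2) → ends 8; total 8 bytes, alignment 4
target at 0 (size 4, align 4) → ends 4
hp at 4 (size 36, align 4) → ends 40
vx at 40 (size 1, align 1) → ends 41
pad 3 to align 4 for team
team at 44 (size 8, align 4) → ends 52
within Record: length at 6
44 + 6 = 50

50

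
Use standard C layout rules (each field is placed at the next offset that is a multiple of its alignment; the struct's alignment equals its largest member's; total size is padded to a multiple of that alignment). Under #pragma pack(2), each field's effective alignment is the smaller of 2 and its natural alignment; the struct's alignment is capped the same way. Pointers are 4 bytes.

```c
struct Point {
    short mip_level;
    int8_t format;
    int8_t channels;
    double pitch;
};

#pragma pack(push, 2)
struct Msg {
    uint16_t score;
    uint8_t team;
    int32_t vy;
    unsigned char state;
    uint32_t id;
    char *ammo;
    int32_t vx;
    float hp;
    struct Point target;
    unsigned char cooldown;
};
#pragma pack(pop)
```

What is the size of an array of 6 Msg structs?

Point: @0: mip_level [2B, align 2] → 2; @2: format [1B, align 1] → 3; @3: channels [1B, align 1] → 4; +4 pad (align 8); @8: pitch [8B, align 8] → 16; size 16, align 8
@0: score [2B, align 2] → 2
@2: team [1B, align 1] → 3
+1 pad (align 2)
@4: vy [4B, align 2] → 8
@8: state [1B, align 1] → 9
+1 pad (align 2)
@10: id [4B, align 2] → 14
@14: ammo [4B, align 2] → 18
@18: vx [4B, align 2] → 22
@22: hp [4B, align 2] → 26
@26: target [16B, align 2] → 42
@42: cooldown [1B, align 1] → 43
+1 tail pad (align 2)
size 44, align 2
array of 6: 6 × 44 = 264

264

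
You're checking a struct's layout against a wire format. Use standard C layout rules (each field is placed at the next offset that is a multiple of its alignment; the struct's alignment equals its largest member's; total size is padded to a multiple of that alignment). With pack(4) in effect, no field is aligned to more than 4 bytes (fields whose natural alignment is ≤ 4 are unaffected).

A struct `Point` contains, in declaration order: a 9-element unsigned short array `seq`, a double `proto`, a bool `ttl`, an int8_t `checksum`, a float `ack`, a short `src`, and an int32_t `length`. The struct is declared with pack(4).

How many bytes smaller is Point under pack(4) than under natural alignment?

4

natural layout:
  0..18  seq  (18B, 2-aligned)
  18..24  -- padding (6B)
  24..32  proto  (8B, 8-aligned)
  32..33  ttl  (1B, 1-aligned)
  33..34  checksum  (1B, 1-aligned)
  34..36  -- padding (2B)
  36..40  ack  (4B, 4-aligned)
  40..42  src  (2B, 2-aligned)
  42..44  -- padding (2B)
  44..48  length  (4B, 4-aligned)
  sizeof = 48, alignof = 8
packed(4) layout:
  0..18  seq  (18B, 2-aligned)
  18..20  -- padding (2B)
  20..28  proto  (8B, 4-aligned)
  28..29  ttl  (1B, 1-aligned)
  29..30  checksum  (1B, 1-aligned)
  30..32  -- padding (2B)
  32..36  ack  (4B, 4-aligned)
  36..38  src  (2B, 2-aligned)
  38..40  -- padding (2B)
  40..44  length  (4B, 4-aligned)
  sizeof = 44, alignof = 4
48 − 44 = 4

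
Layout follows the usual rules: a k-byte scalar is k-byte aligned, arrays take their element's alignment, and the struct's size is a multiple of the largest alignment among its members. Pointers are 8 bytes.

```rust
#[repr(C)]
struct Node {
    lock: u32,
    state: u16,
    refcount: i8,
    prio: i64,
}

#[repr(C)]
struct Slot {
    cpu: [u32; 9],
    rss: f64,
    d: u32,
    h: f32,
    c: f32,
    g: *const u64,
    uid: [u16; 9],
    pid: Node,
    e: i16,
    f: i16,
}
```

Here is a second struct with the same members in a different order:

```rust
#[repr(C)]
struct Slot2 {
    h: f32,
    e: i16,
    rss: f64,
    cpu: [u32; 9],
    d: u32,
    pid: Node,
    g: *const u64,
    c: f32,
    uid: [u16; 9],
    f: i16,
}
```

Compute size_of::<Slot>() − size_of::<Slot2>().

16

Node: 0..4  lock  (4B, 4-aligned); 4..6  state  (2B, 2-aligned); 6..7  refcount  (1B, 1-aligned); 7..8  -- padding (1B); 8..16  prio  (8B, 8-aligned); sizeof = 16, alignof = 8
0..36  cpu  (36B, 4-aligned)
36..40  -- padding (4B)
40..48  rss  (8B, 8-aligned)
48..52  d  (4B, 4-aligned)
52..56  h  (4B, 4-aligned)
56..60  c  (4B, 4-aligned)
60..64  -- padding (4B)
64..72  g  (8B, 8-aligned)
72..90  uid  (18B, 2-aligned)
90..96  -- padding (6B)
96..112  pid  (16B, 8-aligned)
112..114  e  (2B, 2-aligned)
114..116  f  (2B, 2-aligned)
116..120  -- tail padding (4B)
sizeof = 120, alignof = 8
— Slot2 —
0..4  h  (4B, 4-aligned)
4..6  e  (2B, 2-aligned)
6..8  -- padding (2B)
8..16  rss  (8B, 8-aligned)
16..52  cpu  (36B, 4-aligned)
52..56  d  (4B, 4-aligned)
56..72  pid  (16B, 8-aligned)
72..80  g  (8B, 8-aligned)
80..84  c  (4B, 4-aligned)
84..102  uid  (18B, 2-aligned)
102..104  f  (2B, 2-aligned)
sizeof = 104, alignof = 8
120 − 104 = 16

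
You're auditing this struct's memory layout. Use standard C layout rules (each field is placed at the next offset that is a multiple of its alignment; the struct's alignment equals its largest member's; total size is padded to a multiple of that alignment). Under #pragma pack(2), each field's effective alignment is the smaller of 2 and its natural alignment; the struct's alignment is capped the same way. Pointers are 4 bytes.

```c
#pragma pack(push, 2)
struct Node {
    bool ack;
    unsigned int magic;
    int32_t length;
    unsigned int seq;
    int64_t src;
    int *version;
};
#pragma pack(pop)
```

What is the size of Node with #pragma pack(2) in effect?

ack at 0 (size 1, align 1) → ends 1
pad 1 to align 2 for magic
magic at 2 (size 4, align 2) → ends 6
length at 6 (size 4, align 2) → ends 10
seq at 10 (size 4, align 2) → ends 14
src at 14 (size 8, align 2) → ends 22
version at 22 (size 4, align 2) → ends 26
total 26 bytes, alignment 2

26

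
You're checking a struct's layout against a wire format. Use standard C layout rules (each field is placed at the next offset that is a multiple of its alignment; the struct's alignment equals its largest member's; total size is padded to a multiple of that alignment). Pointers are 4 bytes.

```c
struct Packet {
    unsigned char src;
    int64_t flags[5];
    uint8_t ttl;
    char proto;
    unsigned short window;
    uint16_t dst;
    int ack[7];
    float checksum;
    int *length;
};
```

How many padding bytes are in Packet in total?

13

@0: src [1B, align 1] → 1
+7 pad (align 8)
@8: flags [40B, align 8] → 48
@48: ttl [1B, align 1] → 49
@49: proto [1B, align 1] → 50
@50: window [2B, align 2] → 52
@52: dst [2B, align 2] → 54
+2 pad (align 4)
@56: ack [28B, align 4] → 84
@84: checksum [4B, align 4] → 88
@88: length [4B, align 4] → 92
+4 tail pad (align 8)
size 96, align 8
data bytes 83, size 96 → padding 13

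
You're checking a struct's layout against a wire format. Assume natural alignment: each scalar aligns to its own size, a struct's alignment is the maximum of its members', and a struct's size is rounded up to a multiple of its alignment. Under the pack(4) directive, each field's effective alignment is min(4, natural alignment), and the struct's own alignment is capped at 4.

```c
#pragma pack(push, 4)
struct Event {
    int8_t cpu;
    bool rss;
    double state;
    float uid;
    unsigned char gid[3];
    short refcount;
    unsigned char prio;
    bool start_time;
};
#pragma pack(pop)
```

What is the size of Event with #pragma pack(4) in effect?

0..1  cpu  (1B, 1-aligned)
1..2  rss  (1B, 1-aligned)
2..4  -- padding (2B)
4..12  state  (8B, 4-aligned)
12..16  uid  (4B, 4-aligned)
16..19  gid  (3B, 1-aligned)
19..20  -- padding (1B)
20..22  refcount  (2B, 2-aligned)
22..23  prio  (1B, 1-aligned)
23..24  start_time  (1B, 1-aligned)
sizeof = 24, alignof = 4

24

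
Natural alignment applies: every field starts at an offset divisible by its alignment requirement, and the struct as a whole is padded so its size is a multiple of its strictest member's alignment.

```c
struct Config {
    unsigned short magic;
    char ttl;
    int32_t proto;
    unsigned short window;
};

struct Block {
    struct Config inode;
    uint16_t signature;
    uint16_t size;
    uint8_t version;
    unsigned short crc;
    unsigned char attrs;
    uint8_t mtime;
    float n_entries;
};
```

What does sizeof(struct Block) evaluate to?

28

Config: 0..2  magic  (2B, 2-aligned); 2..3  ttl  (1B, 1-aligned); 3..4  -- padding (1B); 4..8  proto  (4B, 4-aligned); 8..10  window  (2B, 2-aligned); 10..12  -- tail padding (2B); sizeof = 12, alignof = 4
0..12  inode  (12B, 4-aligned)
12..14  signature  (2B, 2-aligned)
14..16  size  (2B, 2-aligned)
16..17  version  (1B, 1-aligned)
17..18  -- padding (1B)
18..20  crc  (2B, 2-aligned)
20..21  attrs  (1B, 1-aligned)
21..22  mtime  (1B, 1-aligned)
22..24  -- padding (2B)
24..28  n_entries  (4B, 4-aligned)
sizeof = 28, alignof = 4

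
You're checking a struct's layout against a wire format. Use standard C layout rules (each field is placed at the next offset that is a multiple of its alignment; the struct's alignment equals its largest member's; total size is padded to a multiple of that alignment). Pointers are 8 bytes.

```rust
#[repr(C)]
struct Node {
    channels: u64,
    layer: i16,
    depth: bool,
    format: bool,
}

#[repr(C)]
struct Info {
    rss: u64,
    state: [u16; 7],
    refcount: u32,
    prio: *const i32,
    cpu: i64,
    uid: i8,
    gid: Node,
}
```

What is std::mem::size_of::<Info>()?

72 bytes

Node: @0: channels [8B, align 8] → 8; @8: layer [2B, align 2] → 10; @10: depth [1B, align 1] → 11; @11: format [1B, align 1] → 12; +4 tail pad (align 8); size 16, align 8
@0: rss [8B, align 8] → 8
@8: state [14B, align 2] → 22
+2 pad (align 4)
@24: refcount [4B, align 4] → 28
+4 pad (align 8)
@32: prio [8B, align 8] → 40
@40: cpu [8B, align 8] → 48
@48: uid [1B, align 1] → 49
+7 pad (align 8)
@56: gid [16B, align 8] → 72
size 72, align 8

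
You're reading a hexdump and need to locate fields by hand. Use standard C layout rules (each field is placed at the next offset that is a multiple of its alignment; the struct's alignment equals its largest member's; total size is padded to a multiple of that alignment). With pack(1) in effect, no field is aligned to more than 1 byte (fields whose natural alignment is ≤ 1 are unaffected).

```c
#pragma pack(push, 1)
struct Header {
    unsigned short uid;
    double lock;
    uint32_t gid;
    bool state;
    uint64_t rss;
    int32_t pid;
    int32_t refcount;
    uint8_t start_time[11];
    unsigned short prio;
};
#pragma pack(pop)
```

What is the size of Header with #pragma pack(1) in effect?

@0: uid [2B, align 1] → 2
@2: lock [8B, align 1] → 10
@10: gid [4B, align 1] → 14
@14: state [1B, align 1] → 15
@15: rss [8B, align 1] → 23
@23: pid [4B, align 1] → 27
@27: refcount [4B, align 1] → 31
@31: start_time [11B, align 1] → 42
@42: prio [2B, align 1] → 44
size 44, align 1

44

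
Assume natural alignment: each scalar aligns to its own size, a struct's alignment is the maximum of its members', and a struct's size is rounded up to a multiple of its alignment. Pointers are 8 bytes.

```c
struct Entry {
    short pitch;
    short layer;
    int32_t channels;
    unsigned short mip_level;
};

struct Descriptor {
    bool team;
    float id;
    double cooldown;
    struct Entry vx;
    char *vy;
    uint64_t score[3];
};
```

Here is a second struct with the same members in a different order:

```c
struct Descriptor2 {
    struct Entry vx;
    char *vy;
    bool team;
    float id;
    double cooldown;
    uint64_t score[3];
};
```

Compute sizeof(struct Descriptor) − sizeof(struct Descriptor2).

Entry: pitch at 0 (size 2, align 2) → ends 2; layer at 2 (size 2, align 2) → ends 4; channels at 4 (size 4, align 4) → ends 8; mip_level at 8 (size 2, align 2) → ends 10; tail pad 2 to reach multiple of 4; total 12 bytes, alignment 4
team at 0 (size 1, align 1) → ends 1
pad 3 to align 4 for id
id at 4 (size 4, align 4) → ends 8
cooldown at 8 (size 8, align 8) → ends 16
vx at 16 (size 12, align 4) → ends 28
pad 4 to align 8 for vy
vy at 32 (size 8, align 8) → ends 40
score at 40 (size 24, align 8) → ends 64
total 64 bytes, alignment 8
— Descriptor2 —
vx at 0 (size 12, align 4) → ends 12
pad 4 to align 8 for vy
vy at 16 (size 8, align 8) → ends 24
team at 24 (size 1, align 1) → ends 25
pad 3 to align 4 for id
id at 28 (size 4, align 4) → ends 32
cooldown at 32 (size 8, align 8) → ends 40
score at 40 (size 24, align 8) → ends 64
total 64 bytes, alignment 8
64 − 64 = 0

0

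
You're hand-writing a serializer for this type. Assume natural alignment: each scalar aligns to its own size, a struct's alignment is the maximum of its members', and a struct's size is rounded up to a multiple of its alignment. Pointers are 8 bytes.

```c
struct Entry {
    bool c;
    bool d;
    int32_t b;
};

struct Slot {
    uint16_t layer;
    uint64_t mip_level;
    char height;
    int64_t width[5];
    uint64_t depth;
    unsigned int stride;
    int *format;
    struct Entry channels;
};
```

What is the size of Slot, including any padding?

96 bytes

Entry: @0: c [1B, align 1] → 1; @1: d [1B, align 1] → 2; +2 pad (align 4); @4: b [4B, align 4] → 8; size 8, align 4
@0: layer [2B, align 2] → 2
+6 pad (align 8)
@8: mip_level [8B, align 8] → 16
@16: height [1B, align 1] → 17
+7 pad (align 8)
@24: width [40B, align 8] → 64
@64: depth [8B, align 8] → 72
@72: stride [4B, align 4] → 76
+4 pad (align 8)
@80: format [8B, align 8] → 88
@88: channels [8B, align 4] → 96
size 96, align 8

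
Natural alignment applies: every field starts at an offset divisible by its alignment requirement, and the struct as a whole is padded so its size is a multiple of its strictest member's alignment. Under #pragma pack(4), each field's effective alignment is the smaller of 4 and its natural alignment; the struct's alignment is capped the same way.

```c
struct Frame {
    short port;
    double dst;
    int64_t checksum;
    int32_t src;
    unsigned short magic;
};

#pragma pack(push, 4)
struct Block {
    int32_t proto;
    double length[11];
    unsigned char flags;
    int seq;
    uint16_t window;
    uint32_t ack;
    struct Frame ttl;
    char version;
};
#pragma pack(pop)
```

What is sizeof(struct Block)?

Frame: @0: port [2B, align 2] → 2; +6 pad (align 8); @8: dst [8B, align 8] → 16; @16: checksum [8B, align 8] → 24; @24: src [4B, align 4] → 28; @28: magic [2B, align 2] → 30; +2 tail pad (align 8); size 32, align 8
@0: proto [4B, align 4] → 4
@4: length [88B, align 4] → 92
@92: flags [1B, align 1] → 93
+3 pad (align 4)
@96: seq [4B, align 4] → 100
@100: window [2B, align 2] → 102
+2 pad (align 4)
@104: ack [4B, align 4] → 108
@108: ttl [32B, align 4] → 140
@140: version [1B, align 1] → 141
+3 tail pad (align 4)
size 144, align 4

144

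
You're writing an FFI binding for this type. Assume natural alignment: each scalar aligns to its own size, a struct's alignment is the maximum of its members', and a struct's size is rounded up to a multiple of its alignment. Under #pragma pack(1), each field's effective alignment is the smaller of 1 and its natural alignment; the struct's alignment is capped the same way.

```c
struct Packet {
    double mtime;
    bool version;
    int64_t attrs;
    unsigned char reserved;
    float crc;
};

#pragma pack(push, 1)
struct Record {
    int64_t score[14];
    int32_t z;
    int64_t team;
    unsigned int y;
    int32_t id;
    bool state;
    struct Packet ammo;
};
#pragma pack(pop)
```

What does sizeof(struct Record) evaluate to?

Packet: @0: mtime [8B, align 8] → 8; @8: version [1B, align 1] → 9; +7 pad (align 8); @16: attrs [8B, align 8] → 24; @24: reserved [1B, align 1] → 25; +3 pad (align 4); @28: crc [4B, align 4] → 32; size 32, align 8
@0: score [112B, align 1] → 112
@112: z [4B, align 1] → 116
@116: team [8B, align 1] → 124
@124: y [4B, align 1] → 128
@128: id [4B, align 1] → 132
@132: state [1B, align 1] → 133
@133: ammo [32B, align 1] → 165
size 165, align 1

165 bytes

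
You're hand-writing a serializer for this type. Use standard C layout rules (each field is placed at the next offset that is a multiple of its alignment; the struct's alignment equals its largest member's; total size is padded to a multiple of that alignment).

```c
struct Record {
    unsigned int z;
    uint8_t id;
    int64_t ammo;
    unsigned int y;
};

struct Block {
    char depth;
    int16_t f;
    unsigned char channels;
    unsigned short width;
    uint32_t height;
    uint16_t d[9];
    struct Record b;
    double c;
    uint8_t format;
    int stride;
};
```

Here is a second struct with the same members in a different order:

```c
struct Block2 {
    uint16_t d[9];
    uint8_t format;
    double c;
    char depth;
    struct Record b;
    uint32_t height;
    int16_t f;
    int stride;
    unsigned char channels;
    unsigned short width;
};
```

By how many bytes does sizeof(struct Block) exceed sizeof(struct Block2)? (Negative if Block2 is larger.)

-8

Record: @0: z [4B, align 4] → 4; @4: id [1B, align 1] → 5; +3 pad (align 8); @8: ammo [8B, align 8] → 16; @16: y [4B, align 4] → 20; +4 tail pad (align 8); size 24, align 8
@0: depth [1B, align 1] → 1
+1 pad (align 2)
@2: f [2B, align 2] → 4
@4: channels [1B, align 1] → 5
+1 pad (align 2)
@6: width [2B, align 2] → 8
@8: height [4B, align 4] → 12
@12: d [18B, align 2] → 30
+2 pad (align 8)
@32: b [24B, align 8] → 56
@56: c [8B, align 8] → 64
@64: format [1B, align 1] → 65
+3 pad (align 4)
@68: stride [4B, align 4] → 72
size 72, align 8
— Block2 —
@0: d [18B, align 2] → 18
@18: format [1B, align 1] → 19
+5 pad (align 8)
@24: c [8B, align 8] → 32
@32: depth [1B, align 1] → 33
+7 pad (align 8)
@40: b [24B, align 8] → 64
@64: height [4B, align 4] → 68
@68: f [2B, align 2] → 70
+2 pad (align 4)
@72: stride [4B, align 4] → 76
@76: channels [1B, align 1] → 77
+1 pad (align 2)
@78: width [2B, align 2] → 80
size 80, align 8
72 − 80 = -8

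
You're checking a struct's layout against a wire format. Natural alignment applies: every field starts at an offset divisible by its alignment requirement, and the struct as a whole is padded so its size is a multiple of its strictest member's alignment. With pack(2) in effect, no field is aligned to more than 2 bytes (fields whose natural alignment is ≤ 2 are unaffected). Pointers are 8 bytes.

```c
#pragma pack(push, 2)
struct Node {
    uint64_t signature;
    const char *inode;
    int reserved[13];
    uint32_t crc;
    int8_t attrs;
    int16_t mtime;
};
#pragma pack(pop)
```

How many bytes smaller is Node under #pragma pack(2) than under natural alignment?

natural layout:
  signature at 0 (size 8, align 8) → ends 8
  inode at 8 (size 8, align 8) → ends 16
  reserved at 16 (size 52, align 4) → ends 68
  crc at 68 (size 4, align 4) → ends 72
  attrs at 72 (size 1, align 1) → ends 73
  pad 1 to align 2 for mtime
  mtime at 74 (size 2, align 2) → ends 76
  tail pad 4 to reach multiple of 8
  total 80 bytes, alignment 8
packed(2) layout:
  signature at 0 (size 8, align 2) → ends 8
  inode at 8 (size 8, align 2) → ends 16
  reserved at 16 (size 52, align 2) → ends 68
  crc at 68 (size 4, align 2) → ends 72
  attrs at 72 (size 1, align 1) → ends 73
  pad 1 to align 2 for mtime
  mtime at 74 (size 2, align 2) → ends 76
  total 76 bytes, alignment 2
80 − 76 = 4

4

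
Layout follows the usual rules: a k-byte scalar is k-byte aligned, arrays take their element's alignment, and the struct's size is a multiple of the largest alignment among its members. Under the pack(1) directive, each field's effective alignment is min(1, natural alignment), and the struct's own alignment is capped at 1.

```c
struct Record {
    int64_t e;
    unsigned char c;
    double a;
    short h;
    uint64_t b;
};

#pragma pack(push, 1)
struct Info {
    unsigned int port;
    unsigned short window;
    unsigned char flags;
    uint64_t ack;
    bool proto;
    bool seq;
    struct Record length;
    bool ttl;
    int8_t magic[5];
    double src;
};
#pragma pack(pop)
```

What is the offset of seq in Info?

16

Record: @0: e [8B, align 8] → 8; @8: c [1B, align 1] → 9; +7 pad (align 8); @16: a [8B, align 8] → 24; @24: h [2B, align 2] → 26; +6 pad (align 8); @32: b [8B, align 8] → 40; size 40, align 8
@0: port [4B, align 1] → 4
@4: window [2B, align 1] → 6
@6: flags [1B, align 1] → 7
@7: ack [8B, align 1] → 15
@15: proto [1B, align 1] → 16
@16: seq [1B, align 1] → 17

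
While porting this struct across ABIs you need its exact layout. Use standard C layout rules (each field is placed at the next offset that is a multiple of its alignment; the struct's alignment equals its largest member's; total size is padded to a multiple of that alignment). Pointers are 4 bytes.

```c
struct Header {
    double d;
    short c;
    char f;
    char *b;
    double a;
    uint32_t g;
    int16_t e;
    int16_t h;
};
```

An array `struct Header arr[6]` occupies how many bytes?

192

0..8  d  (8B, 8-aligned)
8..10  c  (2B, 2-aligned)
10..11  f  (1B, 1-aligned)
11..12  -- padding (1B)
12..16  b  (4B, 4-aligned)
16..24  a  (8B, 8-aligned)
24..28  g  (4B, 4-aligned)
28..30  e  (2B, 2-aligned)
30..32  h  (2B, 2-aligned)
sizeof = 32, alignof = 8
array of 6: 6 × 32 = 192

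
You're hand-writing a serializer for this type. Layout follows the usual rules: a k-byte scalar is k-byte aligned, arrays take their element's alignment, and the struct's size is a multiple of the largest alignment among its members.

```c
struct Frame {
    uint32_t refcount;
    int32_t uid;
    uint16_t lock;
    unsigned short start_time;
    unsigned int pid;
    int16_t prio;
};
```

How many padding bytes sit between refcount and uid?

0

0..4  refcount  (4B, 4-aligned)
4..8  uid  (4B, 4-aligned)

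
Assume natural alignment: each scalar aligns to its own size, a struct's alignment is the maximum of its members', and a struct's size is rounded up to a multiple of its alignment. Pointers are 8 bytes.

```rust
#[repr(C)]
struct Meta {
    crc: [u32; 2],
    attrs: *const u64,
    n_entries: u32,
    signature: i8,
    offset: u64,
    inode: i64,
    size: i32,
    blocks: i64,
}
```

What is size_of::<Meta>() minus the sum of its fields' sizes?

crc at 0 (size 8, align 4) → ends 8
attrs at 8 (size 8, align 8) → ends 16
n_entries at 16 (size 4, align 4) → ends 20
signature at 20 (size 1, align 1) → ends 21
pad 3 to align 8 for offset
offset at 24 (size 8, align 8) → ends 32
inode at 32 (size 8, align 8) → ends 40
size at 40 (size 4, align 4) → ends 44
pad 4 to align 8 for blocks
blocks at 48 (size 8, align 8) → ends 56
total 56 bytes, alignment 8
data bytes 49, size 56 → padding 7

7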